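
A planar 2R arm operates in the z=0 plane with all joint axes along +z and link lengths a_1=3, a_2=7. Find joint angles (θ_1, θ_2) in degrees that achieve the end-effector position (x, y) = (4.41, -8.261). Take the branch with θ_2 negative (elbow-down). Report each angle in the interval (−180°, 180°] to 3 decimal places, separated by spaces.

-29.989 -45.012

cos θ_2 = (87.6922−3²−7²)/(2·3·7) = 0.7070; θ_2 = -45.0121° (elbow-down)
β = atan2(-8.2610,4.4100) = -61.9052°; ψ = atan2(-4.9508,7.9487) = -31.9164°
θ_1 = β − ψ = -29.9888°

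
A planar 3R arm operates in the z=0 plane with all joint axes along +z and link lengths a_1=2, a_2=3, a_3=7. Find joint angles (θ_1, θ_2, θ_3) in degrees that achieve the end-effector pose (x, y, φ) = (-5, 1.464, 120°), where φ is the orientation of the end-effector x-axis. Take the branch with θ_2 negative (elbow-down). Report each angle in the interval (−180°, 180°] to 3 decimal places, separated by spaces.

wrist centre = target − a_3·(cos φ, sin φ) = (-1.5000, -4.5982)
cos θ_2 = (23.3932−2²−3²)/(2·2·3) = 0.8661; θ_2 = -29.9911° (elbow-down)
β = atan2(-4.5982,-1.5000) = -108.0672°; ψ = atan2(-1.4996,4.5983) = -18.0621°
θ_1 = β − ψ = -90.0050°
θ_3 = φ − θ_1 − θ_2 = -120.0039° (wrapped to (-180°,180°])

-90.005 -29.991 -120.004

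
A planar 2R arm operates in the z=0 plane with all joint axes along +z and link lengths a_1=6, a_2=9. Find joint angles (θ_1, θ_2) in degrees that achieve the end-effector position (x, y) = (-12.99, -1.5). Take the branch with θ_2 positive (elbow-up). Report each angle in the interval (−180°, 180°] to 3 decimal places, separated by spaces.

cos θ_2 = (170.9901−6²−9²)/(2·6·9) = 0.4999; θ_2 = 60.0061° (elbow-up)
β = atan2(-1.5000,-12.9900) = -173.4130°; ψ = atan2(7.7947,10.4992) = 36.5906°
θ_1 = β − ψ = -210.0036°

149.996 60.006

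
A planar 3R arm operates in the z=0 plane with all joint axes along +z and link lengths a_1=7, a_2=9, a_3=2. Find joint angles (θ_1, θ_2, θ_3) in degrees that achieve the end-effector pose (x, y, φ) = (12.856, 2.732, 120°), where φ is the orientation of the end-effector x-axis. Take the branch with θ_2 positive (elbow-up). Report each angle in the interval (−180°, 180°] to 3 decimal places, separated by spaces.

-30.004 60.006 89.998

wrist centre = target − a_3·(cos φ, sin φ) = (13.8560, 0.9999)
cos θ_2 = (192.9886−7²−9²)/(2·7·9) = 0.4999; θ_2 = 60.0060° (elbow-up)
β = atan2(0.9999,13.8560) = 4.1277°; ψ = atan2(7.7947,11.4992) = 34.1313°
θ_1 = β − ψ = -30.0036°
θ_3 = φ − θ_1 − θ_2 = 89.9976° (wrapped to (-180°,180°])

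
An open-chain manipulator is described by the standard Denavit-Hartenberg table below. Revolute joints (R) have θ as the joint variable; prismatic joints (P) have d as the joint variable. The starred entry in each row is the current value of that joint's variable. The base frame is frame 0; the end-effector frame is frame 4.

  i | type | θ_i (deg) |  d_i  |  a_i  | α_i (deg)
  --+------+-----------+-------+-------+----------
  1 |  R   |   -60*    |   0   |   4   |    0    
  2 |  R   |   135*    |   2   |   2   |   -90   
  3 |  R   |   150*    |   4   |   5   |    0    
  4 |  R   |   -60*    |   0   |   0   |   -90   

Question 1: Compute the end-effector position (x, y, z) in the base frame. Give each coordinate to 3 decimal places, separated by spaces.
after link 1: o_1 = (2.0000, -3.4641, 0.0000)
after link 2: o_2 = (2.5176, -1.5322, 2.0000)
after link 3: o_3 = (-2.4668, -4.6796, -0.5000)
after link 4: o_4 = (-2.4668, -4.6796, -0.5000)

-2.467 -4.680 -0.500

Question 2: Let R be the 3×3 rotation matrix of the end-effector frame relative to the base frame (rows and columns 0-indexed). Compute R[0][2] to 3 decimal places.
-0.259

End-effector z-axis (col 2 of R) = (-0.2588,-0.9659,0.0000)
R[0][2] = -0.2588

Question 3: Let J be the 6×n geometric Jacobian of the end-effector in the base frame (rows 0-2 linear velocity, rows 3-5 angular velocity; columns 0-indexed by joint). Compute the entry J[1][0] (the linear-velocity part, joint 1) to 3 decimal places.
axis z_0 = ẑ; lever o_n−o_0 = (-2.4668,-4.6796,-0.5000)
cross product → J_v[:, 0] = (4.6796,-2.4668,0.0000)
J_ω[:, 0] = z_0
entry J[1][0] = -2.4668

-2.467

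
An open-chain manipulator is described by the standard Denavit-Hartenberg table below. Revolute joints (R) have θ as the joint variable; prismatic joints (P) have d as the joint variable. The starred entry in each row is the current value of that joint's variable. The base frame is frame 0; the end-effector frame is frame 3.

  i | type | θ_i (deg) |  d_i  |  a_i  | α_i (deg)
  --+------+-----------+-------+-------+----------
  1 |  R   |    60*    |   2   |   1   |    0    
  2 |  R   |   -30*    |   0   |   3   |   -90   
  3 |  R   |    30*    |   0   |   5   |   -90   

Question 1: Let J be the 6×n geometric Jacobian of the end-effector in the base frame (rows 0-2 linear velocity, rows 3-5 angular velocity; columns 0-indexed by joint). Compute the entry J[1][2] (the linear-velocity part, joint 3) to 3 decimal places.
-1.250

axis z_2 = (-0.5000,0.8660,0.0000); lever o_n−o_2 = (3.7500,2.1651,-2.5000)
cross product → J_v[:, 2] = (-2.1651,-1.2500,-4.3301)
J_ω[:, 2] = z_2
entry J[1][2] = -1.2500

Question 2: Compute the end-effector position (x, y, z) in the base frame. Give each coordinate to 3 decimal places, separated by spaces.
6.848 4.531 -0.500

after link 1: o_1 = (0.5000, 0.8660, 2.0000)
after link 2: o_2 = (3.0981, 2.3660, 2.0000)
after link 3: o_3 = (6.8481, 4.5311, -0.5000)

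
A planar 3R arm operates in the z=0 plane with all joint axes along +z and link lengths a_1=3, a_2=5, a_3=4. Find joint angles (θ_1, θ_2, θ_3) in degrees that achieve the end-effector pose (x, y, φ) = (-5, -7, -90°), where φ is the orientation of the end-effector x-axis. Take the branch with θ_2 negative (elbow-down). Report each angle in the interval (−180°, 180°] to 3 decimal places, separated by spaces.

wrist centre = target − a_3·(cos φ, sin φ) = (-5.0000, -3.0000)
cos θ_2 = (34.0000−3²−5²)/(2·3·5) = 0.0000; θ_2 = -90.0000° (elbow-down)
β = atan2(-3.0000,-5.0000) = -149.0362°; ψ = atan2(-5.0000,3.0000) = -59.0362°
θ_1 = β − ψ = -90.0000°
θ_3 = φ − θ_1 − θ_2 = 90.0000° (wrapped to (-180°,180°])

-90.000 -90.000 90.000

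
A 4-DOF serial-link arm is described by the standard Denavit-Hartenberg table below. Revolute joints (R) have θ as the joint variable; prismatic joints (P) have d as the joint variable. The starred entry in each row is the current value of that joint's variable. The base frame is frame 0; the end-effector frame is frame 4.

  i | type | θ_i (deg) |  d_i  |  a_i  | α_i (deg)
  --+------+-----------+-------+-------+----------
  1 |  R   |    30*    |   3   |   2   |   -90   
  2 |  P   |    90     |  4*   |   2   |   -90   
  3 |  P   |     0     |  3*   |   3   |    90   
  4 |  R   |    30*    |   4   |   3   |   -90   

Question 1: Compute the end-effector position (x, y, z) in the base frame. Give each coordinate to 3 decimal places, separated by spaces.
after link 1: o_1 = (1.7321, 1.0000, 3.0000)
after link 2: o_2 = (-0.2679, 4.4641, 1.0000)
after link 3: o_3 = (-2.8660, 2.9641, -2.0000)
after link 4: o_4 = (-6.1651, 5.6782, -4.5981)

-6.165 5.678 -4.598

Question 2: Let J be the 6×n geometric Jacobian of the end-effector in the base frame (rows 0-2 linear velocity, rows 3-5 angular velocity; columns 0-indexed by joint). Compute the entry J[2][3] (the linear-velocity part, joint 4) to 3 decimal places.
axis z_3 = (-0.5000,0.8660,0.0000); lever o_n−o_3 = (-3.2990,2.7141,-2.5981)
cross product → J_v[:, 3] = (-2.2500,-1.2990,1.5000)
J_ω[:, 3] = z_3
entry J[2][3] = 1.5000

1.500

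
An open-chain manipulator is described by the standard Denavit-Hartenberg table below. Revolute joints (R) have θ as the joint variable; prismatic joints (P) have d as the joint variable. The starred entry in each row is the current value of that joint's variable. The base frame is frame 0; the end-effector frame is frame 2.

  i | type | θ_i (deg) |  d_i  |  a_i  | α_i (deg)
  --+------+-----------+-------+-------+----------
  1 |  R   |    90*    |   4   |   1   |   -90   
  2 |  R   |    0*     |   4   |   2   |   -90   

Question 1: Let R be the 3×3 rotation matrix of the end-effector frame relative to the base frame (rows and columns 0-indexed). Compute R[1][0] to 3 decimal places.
1.000

End-effector x-axis (col 0 of R) = (0.0000,1.0000,0.0000)
R[1][0] = 1.0000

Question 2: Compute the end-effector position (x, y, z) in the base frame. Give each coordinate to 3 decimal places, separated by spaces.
after link 1: o_1 = (0.0000, 1.0000, 4.0000)
after link 2: o_2 = (-4.0000, 3.0000, 4.0000)

-4.000 3.000 4.000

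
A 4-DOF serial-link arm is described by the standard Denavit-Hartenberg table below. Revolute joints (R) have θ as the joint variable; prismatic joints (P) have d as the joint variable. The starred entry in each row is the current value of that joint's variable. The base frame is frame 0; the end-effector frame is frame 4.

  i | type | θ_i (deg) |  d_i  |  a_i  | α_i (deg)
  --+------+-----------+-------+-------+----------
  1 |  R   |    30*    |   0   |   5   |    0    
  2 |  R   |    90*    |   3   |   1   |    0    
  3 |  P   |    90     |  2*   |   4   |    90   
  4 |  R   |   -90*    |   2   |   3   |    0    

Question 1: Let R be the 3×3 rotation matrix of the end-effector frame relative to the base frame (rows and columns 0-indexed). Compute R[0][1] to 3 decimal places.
-0.866

End-effector y-axis (col 1 of R) = (-0.8660,-0.5000,0.0000)
R[0][1] = -0.8660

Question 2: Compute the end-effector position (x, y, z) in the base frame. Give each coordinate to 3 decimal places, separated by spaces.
-0.634 3.098 2.000

after link 1: o_1 = (4.3301, 2.5000, 0.0000)
after link 2: o_2 = (3.8301, 3.3660, 3.0000)
after link 3: o_3 = (0.3660, 1.3660, 5.0000)
after link 4: o_4 = (-0.6340, 3.0981, 2.0000)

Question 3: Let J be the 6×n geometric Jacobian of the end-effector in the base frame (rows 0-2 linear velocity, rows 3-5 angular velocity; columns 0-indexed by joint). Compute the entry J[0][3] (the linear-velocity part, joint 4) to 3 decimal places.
axis z_3 = (-0.5000,0.8660,0.0000); lever o_n−o_3 = (-1.0000,1.7321,-3.0000)
cross product → J_v[:, 3] = (-2.5981,-1.5000,0.0000)
J_ω[:, 3] = z_3
entry J[0][3] = -2.5981

-2.598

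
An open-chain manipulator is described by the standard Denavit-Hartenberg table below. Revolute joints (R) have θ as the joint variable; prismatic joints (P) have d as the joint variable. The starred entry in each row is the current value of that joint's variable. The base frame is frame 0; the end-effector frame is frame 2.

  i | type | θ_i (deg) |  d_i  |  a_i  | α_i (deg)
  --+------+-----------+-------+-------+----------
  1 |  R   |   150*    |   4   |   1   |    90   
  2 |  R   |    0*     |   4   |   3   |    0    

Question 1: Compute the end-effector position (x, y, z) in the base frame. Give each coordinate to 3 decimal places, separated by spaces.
after link 1: o_1 = (-0.8660, 0.5000, 4.0000)
after link 2: o_2 = (-1.4641, 5.4641, 4.0000)

-1.464 5.464 4.000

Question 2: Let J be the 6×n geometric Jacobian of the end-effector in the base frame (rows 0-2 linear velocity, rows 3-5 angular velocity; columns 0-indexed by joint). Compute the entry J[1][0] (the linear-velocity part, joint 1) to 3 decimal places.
-1.464

axis z_0 = ẑ; lever o_n−o_0 = (-1.4641,5.4641,4.0000)
cross product → J_v[:, 0] = (-5.4641,-1.4641,0.0000)
J_ω[:, 0] = z_0
entry J[1][0] = -1.4641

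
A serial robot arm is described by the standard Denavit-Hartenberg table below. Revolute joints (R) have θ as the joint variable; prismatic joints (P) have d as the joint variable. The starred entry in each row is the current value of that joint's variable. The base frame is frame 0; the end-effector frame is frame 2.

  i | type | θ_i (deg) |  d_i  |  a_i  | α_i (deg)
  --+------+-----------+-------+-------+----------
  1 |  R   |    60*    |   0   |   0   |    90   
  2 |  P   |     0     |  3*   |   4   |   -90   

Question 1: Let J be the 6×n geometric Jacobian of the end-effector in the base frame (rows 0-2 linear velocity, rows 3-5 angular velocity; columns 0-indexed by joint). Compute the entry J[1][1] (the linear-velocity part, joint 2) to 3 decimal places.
-0.500

prismatic axis z_1 = (0.8660,-0.5000,0.0000)
J_v[:, 1] = z_1; J_ω[:, 1] = (0,0,0)
entry J[1][1] = -0.5000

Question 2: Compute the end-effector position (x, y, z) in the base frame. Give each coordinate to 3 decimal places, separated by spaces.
4.598 1.964 0.000

after link 1: o_1 = (0.0000, 0.0000, 0.0000)
after link 2: o_2 = (4.5981, 1.9641, 0.0000)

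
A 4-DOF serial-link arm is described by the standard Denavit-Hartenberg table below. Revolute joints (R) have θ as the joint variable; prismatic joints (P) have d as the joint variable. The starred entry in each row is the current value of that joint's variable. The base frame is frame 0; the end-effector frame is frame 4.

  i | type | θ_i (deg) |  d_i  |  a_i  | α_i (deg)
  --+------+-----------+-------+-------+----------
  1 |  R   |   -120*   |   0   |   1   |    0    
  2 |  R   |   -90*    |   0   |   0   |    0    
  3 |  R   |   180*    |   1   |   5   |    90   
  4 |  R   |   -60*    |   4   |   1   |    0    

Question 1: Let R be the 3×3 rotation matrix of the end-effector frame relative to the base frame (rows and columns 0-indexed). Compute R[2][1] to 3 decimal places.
0.500

End-effector y-axis (col 1 of R) = (0.7500,-0.4330,0.5000)
R[2][1] = 0.5000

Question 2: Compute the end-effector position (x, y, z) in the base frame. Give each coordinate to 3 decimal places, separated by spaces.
after link 1: o_1 = (-0.5000, -0.8660, 0.0000)
after link 2: o_2 = (-0.5000, -0.8660, 0.0000)
after link 3: o_3 = (3.8301, -3.3660, 1.0000)
after link 4: o_4 = (2.2631, -7.0801, 0.1340)

2.263 -7.080 0.134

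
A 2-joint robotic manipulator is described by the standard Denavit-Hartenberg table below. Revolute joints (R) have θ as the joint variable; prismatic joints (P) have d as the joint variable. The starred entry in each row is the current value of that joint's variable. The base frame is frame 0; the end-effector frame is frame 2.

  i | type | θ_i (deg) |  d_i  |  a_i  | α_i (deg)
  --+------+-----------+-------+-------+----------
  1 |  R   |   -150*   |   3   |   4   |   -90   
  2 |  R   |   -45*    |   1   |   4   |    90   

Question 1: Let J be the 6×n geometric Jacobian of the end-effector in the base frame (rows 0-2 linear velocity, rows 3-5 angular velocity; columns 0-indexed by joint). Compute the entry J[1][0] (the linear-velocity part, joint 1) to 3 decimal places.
axis z_0 = ẑ; lever o_n−o_0 = (-5.4136,-4.2802,5.8284)
cross product → J_v[:, 0] = (4.2802,-5.4136,0.0000)
J_ω[:, 0] = z_0
entry J[1][0] = -5.4136

-5.414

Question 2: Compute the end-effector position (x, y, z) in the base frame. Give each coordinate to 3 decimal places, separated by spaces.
-5.414 -4.280 5.828

after link 1: o_1 = (-3.4641, -2.0000, 3.0000)
after link 2: o_2 = (-5.4136, -4.2802, 5.8284)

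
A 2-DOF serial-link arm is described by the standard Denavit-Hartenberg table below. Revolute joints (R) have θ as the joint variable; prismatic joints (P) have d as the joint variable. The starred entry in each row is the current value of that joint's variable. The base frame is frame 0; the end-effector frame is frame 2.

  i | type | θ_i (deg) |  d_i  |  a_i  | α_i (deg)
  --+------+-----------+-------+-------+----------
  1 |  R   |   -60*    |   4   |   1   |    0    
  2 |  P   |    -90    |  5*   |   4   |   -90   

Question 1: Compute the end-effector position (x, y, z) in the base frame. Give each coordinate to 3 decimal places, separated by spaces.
after link 1: o_1 = (0.5000, -0.8660, 4.0000)
after link 2: o_2 = (-2.9641, -2.8660, 9.0000)

-2.964 -2.866 9.000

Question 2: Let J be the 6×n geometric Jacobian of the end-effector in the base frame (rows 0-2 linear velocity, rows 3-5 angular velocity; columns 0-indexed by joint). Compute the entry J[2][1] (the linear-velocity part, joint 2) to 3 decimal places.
prismatic axis z_1 = (0.0000,0.0000,1.0000)
J_v[:, 1] = z_1; J_ω[:, 1] = (0,0,0)
entry J[2][1] = 1.0000

1.000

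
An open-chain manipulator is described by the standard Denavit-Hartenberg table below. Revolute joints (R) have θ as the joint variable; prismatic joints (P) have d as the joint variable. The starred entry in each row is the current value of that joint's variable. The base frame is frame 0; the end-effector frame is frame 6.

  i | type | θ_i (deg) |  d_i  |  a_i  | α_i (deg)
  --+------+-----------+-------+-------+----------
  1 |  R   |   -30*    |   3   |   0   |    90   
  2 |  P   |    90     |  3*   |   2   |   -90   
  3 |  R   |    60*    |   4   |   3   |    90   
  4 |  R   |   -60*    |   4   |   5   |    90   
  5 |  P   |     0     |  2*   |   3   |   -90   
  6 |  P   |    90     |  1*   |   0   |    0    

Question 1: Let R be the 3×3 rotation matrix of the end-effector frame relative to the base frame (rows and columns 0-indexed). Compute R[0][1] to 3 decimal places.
-0.967

End-effector y-axis (col 1 of R) = (-0.9665,0.0580,-0.2500)
R[0][1] = -0.9665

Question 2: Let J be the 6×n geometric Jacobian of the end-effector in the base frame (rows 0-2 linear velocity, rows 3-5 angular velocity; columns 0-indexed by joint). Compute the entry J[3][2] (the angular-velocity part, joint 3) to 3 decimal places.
axis z_2 = (-0.8660,0.5000,0.0000); lever o_n−o_2 = (4.4330,-0.1782,6.9641)
cross product → J_v[:, 2] = (3.4821,6.0311,-2.0622)
J_ω[:, 2] = z_2
entry J[3][2] = -0.8660

-0.866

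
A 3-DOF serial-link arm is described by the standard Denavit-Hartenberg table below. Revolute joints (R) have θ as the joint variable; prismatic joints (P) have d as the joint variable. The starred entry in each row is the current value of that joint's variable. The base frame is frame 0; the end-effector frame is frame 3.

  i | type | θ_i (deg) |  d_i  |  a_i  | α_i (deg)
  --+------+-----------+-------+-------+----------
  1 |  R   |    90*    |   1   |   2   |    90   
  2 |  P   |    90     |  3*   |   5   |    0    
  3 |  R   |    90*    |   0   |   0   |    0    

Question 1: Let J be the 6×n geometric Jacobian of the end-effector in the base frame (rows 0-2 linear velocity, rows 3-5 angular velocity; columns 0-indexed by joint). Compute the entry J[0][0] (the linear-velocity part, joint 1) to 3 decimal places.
axis z_0 = ẑ; lever o_n−o_0 = (3.0000,2.0000,6.0000)
cross product → J_v[:, 0] = (-2.0000,3.0000,0.0000)
J_ω[:, 0] = z_0
entry J[0][0] = -2.0000

-2.000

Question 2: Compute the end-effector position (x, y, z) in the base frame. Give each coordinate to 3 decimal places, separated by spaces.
after link 1: o_1 = (0.0000, 2.0000, 1.0000)
after link 2: o_2 = (3.0000, 2.0000, 6.0000)
after link 3: o_3 = (3.0000, 2.0000, 6.0000)

3.000 2.000 6.000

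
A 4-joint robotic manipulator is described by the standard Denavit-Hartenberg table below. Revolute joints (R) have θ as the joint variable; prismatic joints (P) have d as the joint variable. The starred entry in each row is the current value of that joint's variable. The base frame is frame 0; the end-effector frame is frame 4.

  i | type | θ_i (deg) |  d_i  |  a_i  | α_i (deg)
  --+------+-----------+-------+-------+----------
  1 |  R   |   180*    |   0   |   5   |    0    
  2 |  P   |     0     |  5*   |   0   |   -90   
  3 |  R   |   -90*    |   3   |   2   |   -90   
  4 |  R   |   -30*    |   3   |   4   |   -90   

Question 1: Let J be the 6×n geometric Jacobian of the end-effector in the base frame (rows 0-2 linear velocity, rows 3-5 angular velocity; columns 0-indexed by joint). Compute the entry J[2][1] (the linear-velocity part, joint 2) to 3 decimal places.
prismatic axis z_1 = (0.0000,0.0000,1.0000)
J_v[:, 1] = z_1; J_ω[:, 1] = (0,0,0)
entry J[2][1] = 1.0000

1.000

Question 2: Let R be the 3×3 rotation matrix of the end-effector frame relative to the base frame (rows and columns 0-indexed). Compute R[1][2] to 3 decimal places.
0.866

End-effector z-axis (col 2 of R) = (-0.0000,0.8660,0.5000)
R[1][2] = 0.8660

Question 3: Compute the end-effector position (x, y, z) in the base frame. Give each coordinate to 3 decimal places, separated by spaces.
after link 1: o_1 = (-5.0000, 0.0000, 0.0000)
after link 2: o_2 = (-5.0000, 0.0000, 5.0000)
after link 3: o_3 = (-5.0000, -3.0000, 7.0000)
after link 4: o_4 = (-8.0000, -5.0000, 10.4641)

-8.000 -5.000 10.464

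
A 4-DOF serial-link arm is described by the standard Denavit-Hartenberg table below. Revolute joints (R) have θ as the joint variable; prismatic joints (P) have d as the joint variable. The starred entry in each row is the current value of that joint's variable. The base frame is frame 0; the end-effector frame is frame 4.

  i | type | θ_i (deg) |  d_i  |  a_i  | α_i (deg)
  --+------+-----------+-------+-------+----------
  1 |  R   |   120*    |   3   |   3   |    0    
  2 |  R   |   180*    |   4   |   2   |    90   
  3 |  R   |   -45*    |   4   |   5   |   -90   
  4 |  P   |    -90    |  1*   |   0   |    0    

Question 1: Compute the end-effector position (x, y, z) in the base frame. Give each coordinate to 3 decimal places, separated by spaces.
after link 1: o_1 = (-1.5000, 2.5981, 3.0000)
after link 2: o_2 = (-0.5000, 0.8660, 7.0000)
after link 3: o_3 = (-2.1963, -4.1958, 3.4645)
after link 4: o_4 = (-1.8428, -4.8082, 4.1716)

-1.843 -4.808 4.172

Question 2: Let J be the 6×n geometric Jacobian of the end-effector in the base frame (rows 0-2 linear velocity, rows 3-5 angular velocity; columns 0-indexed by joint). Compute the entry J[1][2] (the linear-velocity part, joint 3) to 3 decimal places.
axis z_2 = (-0.8660,-0.5000,0.0000); lever o_n−o_2 = (-1.3428,-5.6742,-2.8284)
cross product → J_v[:, 2] = (1.4142,-2.4495,4.2426)
J_ω[:, 2] = z_2
entry J[1][2] = -2.4495

-2.449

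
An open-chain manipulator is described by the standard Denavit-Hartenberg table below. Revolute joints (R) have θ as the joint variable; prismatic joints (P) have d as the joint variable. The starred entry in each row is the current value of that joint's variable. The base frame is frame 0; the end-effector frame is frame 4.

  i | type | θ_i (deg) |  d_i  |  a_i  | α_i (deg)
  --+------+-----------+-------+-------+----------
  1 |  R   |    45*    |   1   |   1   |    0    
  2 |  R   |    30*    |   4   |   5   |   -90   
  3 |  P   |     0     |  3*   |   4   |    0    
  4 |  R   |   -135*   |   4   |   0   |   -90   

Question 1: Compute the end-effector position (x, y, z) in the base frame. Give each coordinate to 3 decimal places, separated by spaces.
-3.725 11.212 5.000

after link 1: o_1 = (0.7071, 0.7071, 1.0000)
after link 2: o_2 = (2.0012, 5.5367, 5.0000)
after link 3: o_3 = (0.1387, 10.1769, 5.0000)
after link 4: o_4 = (-3.7250, 11.2122, 5.0000)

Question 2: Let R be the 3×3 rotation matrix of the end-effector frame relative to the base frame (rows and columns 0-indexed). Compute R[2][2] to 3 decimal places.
0.707

End-effector z-axis (col 2 of R) = (0.1830,0.6830,0.7071)
R[2][2] = 0.7071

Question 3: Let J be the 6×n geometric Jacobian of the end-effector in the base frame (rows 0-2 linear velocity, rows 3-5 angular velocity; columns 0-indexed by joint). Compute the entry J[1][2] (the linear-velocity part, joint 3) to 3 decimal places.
prismatic axis z_2 = (-0.9659,0.2588,0.0000)
J_v[:, 2] = z_2; J_ω[:, 2] = (0,0,0)
entry J[1][2] = 0.2588

0.259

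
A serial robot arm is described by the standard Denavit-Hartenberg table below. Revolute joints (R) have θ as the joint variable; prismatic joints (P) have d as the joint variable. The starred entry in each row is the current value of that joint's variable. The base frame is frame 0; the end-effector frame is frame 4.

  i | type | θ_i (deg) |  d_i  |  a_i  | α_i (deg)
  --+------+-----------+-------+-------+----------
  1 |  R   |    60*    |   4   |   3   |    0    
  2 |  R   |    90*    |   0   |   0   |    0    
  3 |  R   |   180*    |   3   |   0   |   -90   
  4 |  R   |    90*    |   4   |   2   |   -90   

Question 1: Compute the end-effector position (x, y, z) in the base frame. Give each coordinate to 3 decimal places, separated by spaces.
3.500 6.062 5.000

after link 1: o_1 = (1.5000, 2.5981, 4.0000)
after link 2: o_2 = (1.5000, 2.5981, 4.0000)
after link 3: o_3 = (1.5000, 2.5981, 7.0000)
after link 4: o_4 = (3.5000, 6.0622, 5.0000)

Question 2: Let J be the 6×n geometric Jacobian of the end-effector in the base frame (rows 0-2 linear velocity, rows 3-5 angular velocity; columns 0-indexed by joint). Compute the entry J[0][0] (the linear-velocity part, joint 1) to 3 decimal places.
axis z_0 = ẑ; lever o_n−o_0 = (3.5000,6.0622,5.0000)
cross product → J_v[:, 0] = (-6.0622,3.5000,0.0000)
J_ω[:, 0] = z_0
entry J[0][0] = -6.0622

-6.062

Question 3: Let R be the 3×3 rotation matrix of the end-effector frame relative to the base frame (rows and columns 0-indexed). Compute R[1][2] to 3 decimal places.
End-effector z-axis (col 2 of R) = (-0.8660,0.5000,-0.0000)
R[1][2] = 0.5000

0.500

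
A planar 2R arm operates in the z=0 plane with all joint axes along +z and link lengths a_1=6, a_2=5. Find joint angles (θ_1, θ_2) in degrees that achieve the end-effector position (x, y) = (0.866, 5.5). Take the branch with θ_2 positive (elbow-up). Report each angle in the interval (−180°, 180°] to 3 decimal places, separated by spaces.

30.000 120.000

cos θ_2 = (31.0000−6²−5²)/(2·6·5) = -0.5000; θ_2 = 120.0000° (elbow-up)
β = atan2(5.5000,0.8660) = 81.0520°; ψ = atan2(4.3301,3.5000) = 51.0517°
θ_1 = β − ψ = 30.0002°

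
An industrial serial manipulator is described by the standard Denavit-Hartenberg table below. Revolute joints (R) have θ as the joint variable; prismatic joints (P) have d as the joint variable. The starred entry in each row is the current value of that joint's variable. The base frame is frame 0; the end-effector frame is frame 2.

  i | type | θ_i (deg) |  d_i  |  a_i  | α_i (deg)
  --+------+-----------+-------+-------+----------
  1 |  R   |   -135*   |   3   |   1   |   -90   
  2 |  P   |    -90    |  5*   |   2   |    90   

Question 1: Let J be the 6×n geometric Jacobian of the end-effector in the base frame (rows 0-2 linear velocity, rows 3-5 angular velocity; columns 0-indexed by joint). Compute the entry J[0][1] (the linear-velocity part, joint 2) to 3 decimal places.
prismatic axis z_1 = (0.7071,-0.7071,0.0000)
J_v[:, 1] = z_1; J_ω[:, 1] = (0,0,0)
entry J[0][1] = 0.7071

0.707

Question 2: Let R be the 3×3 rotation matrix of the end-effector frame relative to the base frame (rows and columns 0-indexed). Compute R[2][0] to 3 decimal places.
1.000

End-effector x-axis (col 0 of R) = (-0.0000,-0.0000,1.0000)
R[2][0] = 1.0000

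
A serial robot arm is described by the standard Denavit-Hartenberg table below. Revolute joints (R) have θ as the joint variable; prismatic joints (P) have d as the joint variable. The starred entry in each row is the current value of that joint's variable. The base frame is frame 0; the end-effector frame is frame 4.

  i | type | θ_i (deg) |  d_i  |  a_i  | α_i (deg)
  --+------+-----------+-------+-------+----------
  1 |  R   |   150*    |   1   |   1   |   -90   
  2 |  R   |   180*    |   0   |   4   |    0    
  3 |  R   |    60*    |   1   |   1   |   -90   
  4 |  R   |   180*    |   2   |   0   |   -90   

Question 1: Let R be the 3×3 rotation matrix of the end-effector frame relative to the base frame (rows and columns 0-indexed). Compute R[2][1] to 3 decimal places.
-0.500

End-effector y-axis (col 1 of R) = (0.7500,-0.4330,-0.5000)
R[2][1] = -0.5000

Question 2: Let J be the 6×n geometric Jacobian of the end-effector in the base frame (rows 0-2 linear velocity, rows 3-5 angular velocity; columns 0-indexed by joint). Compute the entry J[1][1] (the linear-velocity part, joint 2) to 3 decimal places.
0.933

axis z_1 = (-0.5000,-0.8660,0.0000); lever o_n−o_1 = (1.8971,-2.2500,1.8660)
cross product → J_v[:, 1] = (-1.6160,0.9330,2.7679)
J_ω[:, 1] = z_1
entry J[1][1] = 0.9330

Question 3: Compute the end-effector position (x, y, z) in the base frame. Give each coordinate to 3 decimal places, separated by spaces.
1.031 -1.750 2.866

after link 1: o_1 = (-0.8660, 0.5000, 1.0000)
after link 2: o_2 = (2.5981, -1.5000, 1.0000)
after link 3: o_3 = (2.5311, -2.6160, 1.8660)
after link 4: o_4 = (1.0311, -1.7500, 2.8660)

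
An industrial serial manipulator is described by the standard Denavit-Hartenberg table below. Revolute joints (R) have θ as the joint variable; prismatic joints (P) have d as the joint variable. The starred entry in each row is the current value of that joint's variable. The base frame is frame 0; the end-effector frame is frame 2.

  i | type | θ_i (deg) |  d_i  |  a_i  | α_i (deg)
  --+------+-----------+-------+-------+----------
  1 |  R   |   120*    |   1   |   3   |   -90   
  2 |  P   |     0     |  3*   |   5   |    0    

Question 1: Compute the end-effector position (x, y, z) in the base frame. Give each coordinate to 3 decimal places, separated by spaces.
after link 1: o_1 = (-1.5000, 2.5981, 1.0000)
after link 2: o_2 = (-6.5981, 5.4282, 1.0000)

-6.598 5.428 1.000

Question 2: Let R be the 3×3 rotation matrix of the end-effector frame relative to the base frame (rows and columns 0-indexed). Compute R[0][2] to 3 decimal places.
-0.866

End-effector z-axis (col 2 of R) = (-0.8660,-0.5000,0.0000)
R[0][2] = -0.8660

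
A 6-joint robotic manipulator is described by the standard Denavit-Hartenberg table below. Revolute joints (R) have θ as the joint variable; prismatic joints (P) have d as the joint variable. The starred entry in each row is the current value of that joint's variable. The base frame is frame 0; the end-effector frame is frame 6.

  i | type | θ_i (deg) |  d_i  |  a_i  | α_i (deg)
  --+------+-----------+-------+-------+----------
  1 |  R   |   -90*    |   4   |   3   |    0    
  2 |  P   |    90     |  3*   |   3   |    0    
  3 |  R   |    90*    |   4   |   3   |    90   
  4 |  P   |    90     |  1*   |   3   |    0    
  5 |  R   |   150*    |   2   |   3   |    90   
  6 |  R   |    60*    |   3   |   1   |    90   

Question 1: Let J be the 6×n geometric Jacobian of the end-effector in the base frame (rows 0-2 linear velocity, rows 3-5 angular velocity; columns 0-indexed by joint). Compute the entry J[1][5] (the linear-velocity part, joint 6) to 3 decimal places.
0.433

axis z_5 = (-0.0000,-0.8660,0.5000); lever o_n−o_5 = (0.8660,-2.8481,1.0670)
cross product → J_v[:, 5] = (0.5000,0.4330,0.7500)
J_ω[:, 5] = z_5
entry J[1][5] = 0.4330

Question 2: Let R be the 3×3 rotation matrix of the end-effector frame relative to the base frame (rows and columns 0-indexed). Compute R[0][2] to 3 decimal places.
-0.500

End-effector z-axis (col 2 of R) = (-0.5000,-0.4330,-0.7500)
R[0][2] = -0.5000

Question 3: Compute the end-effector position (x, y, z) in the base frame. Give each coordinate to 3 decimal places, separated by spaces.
after link 1: o_1 = (0.0000, -3.0000, 4.0000)
after link 2: o_2 = (3.0000, -3.0000, 7.0000)
after link 3: o_3 = (3.0000, 0.0000, 11.0000)
after link 4: o_4 = (4.0000, 0.0000, 14.0000)
after link 5: o_5 = (6.0000, -1.5000, 11.4019)
after link 6: o_6 = (6.8660, -4.3481, 12.4689)

6.866 -4.348 12.469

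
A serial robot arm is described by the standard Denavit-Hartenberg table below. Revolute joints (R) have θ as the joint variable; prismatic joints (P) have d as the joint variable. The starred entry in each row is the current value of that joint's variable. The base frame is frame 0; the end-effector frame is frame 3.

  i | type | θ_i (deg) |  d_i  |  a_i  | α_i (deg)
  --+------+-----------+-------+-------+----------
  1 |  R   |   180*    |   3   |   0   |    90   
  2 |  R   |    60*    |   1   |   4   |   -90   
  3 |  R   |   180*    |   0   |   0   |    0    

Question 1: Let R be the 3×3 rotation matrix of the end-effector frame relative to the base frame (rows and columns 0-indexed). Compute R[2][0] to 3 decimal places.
End-effector x-axis (col 0 of R) = (0.5000,-0.0000,-0.8660)
R[2][0] = -0.8660

-0.866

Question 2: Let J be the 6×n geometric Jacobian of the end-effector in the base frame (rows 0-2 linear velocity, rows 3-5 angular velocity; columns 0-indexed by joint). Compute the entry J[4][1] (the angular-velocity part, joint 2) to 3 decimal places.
1.000

axis z_1 = (0.0000,1.0000,0.0000); lever o_n−o_1 = (-2.0000,1.0000,3.4641)
cross product → J_v[:, 1] = (3.4641,-0.0000,2.0000)
J_ω[:, 1] = z_1
entry J[4][1] = 1.0000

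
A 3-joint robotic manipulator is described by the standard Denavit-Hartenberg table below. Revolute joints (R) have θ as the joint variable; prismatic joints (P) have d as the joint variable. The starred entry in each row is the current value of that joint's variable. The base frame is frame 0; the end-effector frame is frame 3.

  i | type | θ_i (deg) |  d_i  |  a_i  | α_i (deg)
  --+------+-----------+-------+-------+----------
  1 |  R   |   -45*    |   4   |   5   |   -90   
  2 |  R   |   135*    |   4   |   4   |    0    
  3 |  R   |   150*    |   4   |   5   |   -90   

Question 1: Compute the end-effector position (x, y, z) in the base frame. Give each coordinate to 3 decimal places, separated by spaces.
after link 1: o_1 = (3.5355, -3.5355, 4.0000)
after link 2: o_2 = (4.3640, 1.2929, 1.1716)
after link 3: o_3 = (8.1075, 3.2063, 6.0012)

8.107 3.206 6.001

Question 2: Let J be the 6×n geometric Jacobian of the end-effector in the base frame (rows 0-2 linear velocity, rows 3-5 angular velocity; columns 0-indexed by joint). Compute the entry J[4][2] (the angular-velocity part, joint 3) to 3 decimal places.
axis z_2 = (0.7071,0.7071,0.0000); lever o_n−o_2 = (3.7435,1.9134,4.8296)
cross product → J_v[:, 2] = (3.4151,-3.4151,-1.2941)
J_ω[:, 2] = z_2
entry J[4][2] = 0.7071

0.707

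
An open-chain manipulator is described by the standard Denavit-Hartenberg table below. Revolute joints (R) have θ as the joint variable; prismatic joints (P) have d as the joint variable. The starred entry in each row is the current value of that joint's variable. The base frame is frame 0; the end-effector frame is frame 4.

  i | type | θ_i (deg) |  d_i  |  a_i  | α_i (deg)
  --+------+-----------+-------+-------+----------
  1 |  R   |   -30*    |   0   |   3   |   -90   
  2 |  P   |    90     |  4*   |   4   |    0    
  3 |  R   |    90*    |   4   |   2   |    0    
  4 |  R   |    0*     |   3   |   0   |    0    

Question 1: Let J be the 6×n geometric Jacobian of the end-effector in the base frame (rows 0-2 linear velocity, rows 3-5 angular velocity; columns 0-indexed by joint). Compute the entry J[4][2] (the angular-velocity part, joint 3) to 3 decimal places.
0.866

axis z_2 = (0.5000,0.8660,0.0000); lever o_n−o_2 = (1.7679,7.0622,0.0000)
cross product → J_v[:, 2] = (-0.0000,0.0000,2.0000)
J_ω[:, 2] = z_2
entry J[4][2] = 0.8660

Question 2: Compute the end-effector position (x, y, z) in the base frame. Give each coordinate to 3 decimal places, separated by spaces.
after link 1: o_1 = (2.5981, -1.5000, 0.0000)
after link 2: o_2 = (4.5981, 1.9641, -4.0000)
after link 3: o_3 = (4.8660, 6.4282, -4.0000)
after link 4: o_4 = (6.3660, 9.0263, -4.0000)

6.366 9.026 -4.000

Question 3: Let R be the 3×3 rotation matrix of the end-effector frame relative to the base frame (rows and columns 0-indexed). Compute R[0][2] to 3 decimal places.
0.500

End-effector z-axis (col 2 of R) = (0.5000,0.8660,0.0000)
R[0][2] = 0.5000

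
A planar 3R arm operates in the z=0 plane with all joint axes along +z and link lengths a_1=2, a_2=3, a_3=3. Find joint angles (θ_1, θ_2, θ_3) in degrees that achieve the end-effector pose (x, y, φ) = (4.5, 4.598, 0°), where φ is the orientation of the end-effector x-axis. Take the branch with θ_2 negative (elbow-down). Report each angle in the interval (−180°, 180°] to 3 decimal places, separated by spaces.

90.004 -30.007 -59.997

wrist centre = target − a_3·(cos φ, sin φ) = (1.5000, 4.5980)
cos θ_2 = (23.3916−2²−3²)/(2·2·3) = 0.8660; θ_2 = -30.0067° (elbow-down)
β = atan2(4.5980,1.5000) = 71.9322°; ψ = atan2(-1.5003,4.5979) = -18.0716°
θ_1 = β − ψ = 90.0038°
θ_3 = φ − θ_1 − θ_2 = -59.9971° (wrapped to (-180°,180°])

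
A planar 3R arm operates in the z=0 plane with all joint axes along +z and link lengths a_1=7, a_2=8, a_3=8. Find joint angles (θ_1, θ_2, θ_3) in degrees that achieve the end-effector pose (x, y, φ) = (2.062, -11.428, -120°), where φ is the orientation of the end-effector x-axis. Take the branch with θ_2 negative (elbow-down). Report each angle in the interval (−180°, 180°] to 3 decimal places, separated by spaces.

30.002 -120.002 -30.000

wrist centre = target − a_3·(cos φ, sin φ) = (6.0620, -4.4998)
cos θ_2 = (56.9960−7²−8²)/(2·7·8) = -0.5000; θ_2 = -120.0024° (elbow-down)
β = atan2(-4.4998,6.0620) = -36.5863°; ψ = atan2(-6.9280,2.9997) = -66.5883°
θ_1 = β − ψ = 30.0019°
θ_3 = φ − θ_1 − θ_2 = -29.9996° (wrapped to (-180°,180°])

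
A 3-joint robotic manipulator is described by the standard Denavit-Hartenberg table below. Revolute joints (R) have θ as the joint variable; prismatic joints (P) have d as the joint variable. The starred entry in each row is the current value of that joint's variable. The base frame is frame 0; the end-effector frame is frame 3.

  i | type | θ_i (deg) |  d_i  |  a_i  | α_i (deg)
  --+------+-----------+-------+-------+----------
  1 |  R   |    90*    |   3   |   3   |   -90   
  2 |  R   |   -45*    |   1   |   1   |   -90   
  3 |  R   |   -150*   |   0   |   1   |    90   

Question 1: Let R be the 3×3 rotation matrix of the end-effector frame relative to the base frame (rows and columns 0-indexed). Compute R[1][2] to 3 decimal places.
-0.354

End-effector z-axis (col 2 of R) = (0.8660,-0.3536,-0.3536)
R[1][2] = -0.3536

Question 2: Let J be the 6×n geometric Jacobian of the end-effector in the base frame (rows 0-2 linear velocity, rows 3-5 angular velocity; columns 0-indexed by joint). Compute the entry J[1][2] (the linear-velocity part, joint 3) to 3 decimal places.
0.354

axis z_2 = (-0.0000,0.7071,-0.7071); lever o_n−o_2 = (-0.5000,-0.6124,-0.6124)
cross product → J_v[:, 2] = (-0.8660,0.3536,0.3536)
J_ω[:, 2] = z_2
entry J[1][2] = 0.3536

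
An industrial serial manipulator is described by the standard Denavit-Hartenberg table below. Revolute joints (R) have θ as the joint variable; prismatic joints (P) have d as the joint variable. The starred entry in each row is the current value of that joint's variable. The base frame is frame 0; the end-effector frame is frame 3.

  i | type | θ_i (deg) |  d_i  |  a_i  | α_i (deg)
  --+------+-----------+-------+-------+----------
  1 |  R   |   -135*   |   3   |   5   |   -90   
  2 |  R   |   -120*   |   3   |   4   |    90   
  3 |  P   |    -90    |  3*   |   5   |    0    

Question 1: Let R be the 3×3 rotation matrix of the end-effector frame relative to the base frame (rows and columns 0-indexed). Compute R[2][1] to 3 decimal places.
End-effector y-axis (col 1 of R) = (0.3536,0.3536,0.8660)
R[2][1] = 0.8660

0.866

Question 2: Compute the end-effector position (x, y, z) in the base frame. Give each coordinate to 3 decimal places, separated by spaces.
after link 1: o_1 = (-3.5355, -3.5355, 3.0000)
after link 2: o_2 = (-0.0000, -4.2426, 6.4641)
after link 3: o_3 = (-1.6984, 1.1300, 4.9641)

-1.698 1.130 4.964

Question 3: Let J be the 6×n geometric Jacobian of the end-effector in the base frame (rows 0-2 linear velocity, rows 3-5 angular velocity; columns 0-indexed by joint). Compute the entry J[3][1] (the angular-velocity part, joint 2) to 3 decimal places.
axis z_1 = (0.7071,-0.7071,0.0000); lever o_n−o_1 = (1.8371,4.6655,1.9641)
cross product → J_v[:, 1] = (-1.3888,-1.3888,4.5981)
J_ω[:, 1] = z_1
entry J[3][1] = 0.7071

0.707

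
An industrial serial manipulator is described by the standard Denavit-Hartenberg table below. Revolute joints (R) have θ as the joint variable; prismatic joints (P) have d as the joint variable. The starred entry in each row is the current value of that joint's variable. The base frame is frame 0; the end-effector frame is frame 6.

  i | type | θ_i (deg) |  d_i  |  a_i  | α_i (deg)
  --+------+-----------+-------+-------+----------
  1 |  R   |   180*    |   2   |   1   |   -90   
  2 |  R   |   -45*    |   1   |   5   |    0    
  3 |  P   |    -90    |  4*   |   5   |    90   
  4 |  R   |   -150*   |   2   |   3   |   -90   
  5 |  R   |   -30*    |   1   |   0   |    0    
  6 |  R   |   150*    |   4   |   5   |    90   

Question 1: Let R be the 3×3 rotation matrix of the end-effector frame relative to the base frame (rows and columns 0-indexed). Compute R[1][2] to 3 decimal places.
End-effector z-axis (col 2 of R) = (-0.8839,0.4330,-0.1768)
R[1][2] = 0.4330

0.433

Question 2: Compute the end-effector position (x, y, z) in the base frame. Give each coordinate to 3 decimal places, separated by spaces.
-1.186 -0.420 12.180

after link 1: o_1 = (-1.0000, 0.0000, 2.0000)
after link 2: o_2 = (-4.5355, -1.0000, 5.5355)
after link 3: o_3 = (-1.0000, -5.0000, 9.0711)
after link 4: o_4 = (-1.4229, -3.5000, 5.8197)
after link 5: o_5 = (-1.0694, -2.6340, 6.1733)
after link 6: o_6 = (-1.1861, -0.4199, 12.1803)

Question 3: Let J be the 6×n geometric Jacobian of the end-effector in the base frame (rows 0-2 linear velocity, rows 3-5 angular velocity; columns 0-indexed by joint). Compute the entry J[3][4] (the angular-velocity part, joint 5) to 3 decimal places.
0.354

axis z_4 = (0.3536,0.8660,0.3536); lever o_n−o_4 = (0.2368,3.0801,6.3606)
cross product → J_v[:, 4] = (4.4194,-2.1651,0.8839)
J_ω[:, 4] = z_4
entry J[3][4] = 0.3536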